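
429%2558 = 429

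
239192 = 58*4124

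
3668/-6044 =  - 917/1511 = - 0.61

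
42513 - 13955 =28558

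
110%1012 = 110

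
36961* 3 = 110883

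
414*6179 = 2558106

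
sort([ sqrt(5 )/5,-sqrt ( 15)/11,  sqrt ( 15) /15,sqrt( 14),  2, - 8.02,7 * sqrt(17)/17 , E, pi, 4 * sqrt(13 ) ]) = [ - 8.02, - sqrt ( 15)/11,sqrt( 15) /15,  sqrt(5 )/5,7*sqrt (17 )/17 , 2,E, pi,  sqrt(14 ), 4*sqrt(13)]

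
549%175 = 24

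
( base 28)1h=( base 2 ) 101101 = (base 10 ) 45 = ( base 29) 1g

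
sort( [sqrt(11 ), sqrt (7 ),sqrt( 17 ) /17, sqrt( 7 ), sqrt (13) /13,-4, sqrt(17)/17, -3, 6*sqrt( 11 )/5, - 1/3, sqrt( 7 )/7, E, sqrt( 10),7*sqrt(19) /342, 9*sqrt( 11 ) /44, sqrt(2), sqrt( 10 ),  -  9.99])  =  [-9.99, - 4 ,-3,-1/3, 7 * sqrt(19 )/342, sqrt(17 )/17,sqrt(17 )/17, sqrt( 13)/13, sqrt( 7 )/7, 9 * sqrt( 11)/44, sqrt(2 ), sqrt (7 ), sqrt(7), E , sqrt( 10 ), sqrt( 10 ) , sqrt (11 ), 6*sqrt( 11 )/5] 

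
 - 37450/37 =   -  1013  +  31/37=- 1012.16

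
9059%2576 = 1331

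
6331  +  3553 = 9884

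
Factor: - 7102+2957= - 5^1*829^1  =  - 4145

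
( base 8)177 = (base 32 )3V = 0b1111111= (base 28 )4f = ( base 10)127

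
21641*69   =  1493229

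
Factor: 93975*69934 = 2^1*3^1*5^2 * 7^1*73^1*179^1  *479^1 = 6572047650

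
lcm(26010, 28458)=2418930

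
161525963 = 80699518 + 80826445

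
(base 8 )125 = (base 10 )85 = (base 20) 45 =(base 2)1010101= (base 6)221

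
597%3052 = 597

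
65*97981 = 6368765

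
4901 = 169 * 29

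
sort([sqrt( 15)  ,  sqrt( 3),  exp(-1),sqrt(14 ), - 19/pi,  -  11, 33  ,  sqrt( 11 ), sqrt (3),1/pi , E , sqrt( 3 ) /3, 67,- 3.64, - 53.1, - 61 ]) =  [ - 61,  -  53.1,-11,-19/pi, - 3.64,1/pi , exp( - 1), sqrt( 3)/3, sqrt(3 )  ,  sqrt( 3), E, sqrt (11),sqrt( 14),sqrt(15),33,  67]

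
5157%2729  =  2428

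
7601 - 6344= 1257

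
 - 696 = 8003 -8699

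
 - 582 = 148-730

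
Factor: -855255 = -3^1 * 5^1 * 23^1*37^1*67^1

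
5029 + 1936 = 6965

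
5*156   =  780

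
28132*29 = 815828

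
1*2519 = 2519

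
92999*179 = 16646821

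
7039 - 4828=2211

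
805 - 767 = 38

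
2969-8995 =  - 6026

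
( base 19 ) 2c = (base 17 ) 2g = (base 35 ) 1F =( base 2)110010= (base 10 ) 50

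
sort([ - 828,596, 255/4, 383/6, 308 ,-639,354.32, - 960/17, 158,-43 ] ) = [ - 828, - 639, - 960/17, - 43,  255/4,383/6, 158, 308, 354.32,596]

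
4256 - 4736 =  - 480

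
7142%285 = 17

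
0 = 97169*0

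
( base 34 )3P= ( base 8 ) 177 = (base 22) 5H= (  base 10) 127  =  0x7f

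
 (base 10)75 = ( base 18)43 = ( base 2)1001011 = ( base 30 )2F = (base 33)29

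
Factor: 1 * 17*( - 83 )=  - 17^1*83^1=- 1411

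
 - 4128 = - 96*43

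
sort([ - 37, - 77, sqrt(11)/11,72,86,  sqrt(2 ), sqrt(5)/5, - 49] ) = [ - 77, - 49, - 37, sqrt( 11 )/11, sqrt( 5)/5, sqrt (2 ), 72, 86 ]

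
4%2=0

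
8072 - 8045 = 27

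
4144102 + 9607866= 13751968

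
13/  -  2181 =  - 13/2181 = - 0.01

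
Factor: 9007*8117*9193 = 29^1*317^1*8117^1*9007^1 = 672098566067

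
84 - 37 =47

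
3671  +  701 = 4372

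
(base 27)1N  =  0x32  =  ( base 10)50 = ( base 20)2A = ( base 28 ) 1M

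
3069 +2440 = 5509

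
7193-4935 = 2258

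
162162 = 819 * 198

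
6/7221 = 2/2407 = 0.00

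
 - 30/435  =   - 1 + 27/29 = - 0.07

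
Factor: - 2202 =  - 2^1*3^1*367^1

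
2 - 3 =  - 1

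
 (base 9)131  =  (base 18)61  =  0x6D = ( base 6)301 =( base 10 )109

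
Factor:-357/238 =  - 3/2 = -2^(-1 )*3^1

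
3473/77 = 3473/77=45.10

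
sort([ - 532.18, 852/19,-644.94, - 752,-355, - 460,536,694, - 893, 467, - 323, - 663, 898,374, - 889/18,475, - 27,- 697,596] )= [-893, - 752, - 697,-663, - 644.94, - 532.18,  -  460, - 355, - 323,  -  889/18, - 27,852/19,374,467,475, 536,596,694,898]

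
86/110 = 43/55 = 0.78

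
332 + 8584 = 8916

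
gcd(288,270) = 18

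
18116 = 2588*7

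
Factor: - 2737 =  - 7^1  *17^1*23^1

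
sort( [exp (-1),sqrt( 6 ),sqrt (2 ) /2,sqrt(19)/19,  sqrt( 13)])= [ sqrt( 19 )/19,exp( - 1),sqrt( 2)/2,sqrt( 6),sqrt( 13)]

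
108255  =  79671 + 28584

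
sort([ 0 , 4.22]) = [0, 4.22] 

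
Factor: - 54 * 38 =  - 2^2*3^3*19^1 = - 2052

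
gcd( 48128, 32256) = 512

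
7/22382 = 7/22382 = 0.00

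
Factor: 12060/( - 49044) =- 15/61 = - 3^1 * 5^1*61^(-1 ) 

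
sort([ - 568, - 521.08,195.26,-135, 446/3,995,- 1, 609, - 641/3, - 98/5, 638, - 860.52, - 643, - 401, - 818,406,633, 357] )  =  [ - 860.52, - 818, - 643,  -  568,  -  521.08, - 401,-641/3,  -  135,-98/5,  -  1,446/3, 195.26, 357, 406,609, 633  ,  638 , 995]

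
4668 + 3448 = 8116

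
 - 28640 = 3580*( - 8)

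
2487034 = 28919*86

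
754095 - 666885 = 87210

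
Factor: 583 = 11^1*53^1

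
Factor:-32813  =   - 11^1*19^1*157^1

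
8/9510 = 4/4755 = 0.00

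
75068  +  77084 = 152152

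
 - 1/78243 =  - 1 + 78242/78243 =-0.00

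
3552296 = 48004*74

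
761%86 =73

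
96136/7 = 13733+ 5/7 = 13733.71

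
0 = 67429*0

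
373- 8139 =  - 7766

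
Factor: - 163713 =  - 3^1*11^3*41^1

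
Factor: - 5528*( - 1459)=2^3*691^1*1459^1 = 8065352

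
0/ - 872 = 0/1 =- 0.00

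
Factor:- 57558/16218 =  -181/51 =-3^ ( - 1)*17^( - 1 )*181^1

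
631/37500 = 631/37500 = 0.02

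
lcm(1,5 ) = 5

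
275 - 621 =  - 346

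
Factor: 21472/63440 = 22/65 = 2^1*5^( - 1)*11^1 * 13^( - 1 ) 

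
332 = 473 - 141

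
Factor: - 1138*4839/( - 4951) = 5506782/4951 = 2^1*3^1*569^1*1613^1*4951^( -1 )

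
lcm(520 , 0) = 0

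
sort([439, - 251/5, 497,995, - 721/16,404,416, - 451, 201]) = [ - 451, - 251/5, - 721/16,201,404,416,439, 497,995]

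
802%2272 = 802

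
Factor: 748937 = 7^1*97^1 * 1103^1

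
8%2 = 0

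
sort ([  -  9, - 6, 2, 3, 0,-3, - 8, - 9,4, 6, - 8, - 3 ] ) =[ - 9,-9, - 8, - 8, - 6, - 3, - 3, 0, 2,3, 4,6 ] 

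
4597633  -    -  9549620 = 14147253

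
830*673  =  558590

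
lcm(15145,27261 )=136305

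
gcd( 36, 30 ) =6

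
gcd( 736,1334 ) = 46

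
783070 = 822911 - 39841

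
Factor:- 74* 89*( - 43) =2^1 * 37^1*43^1*89^1  =  283198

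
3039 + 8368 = 11407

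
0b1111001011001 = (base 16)1E59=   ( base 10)7769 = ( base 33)74e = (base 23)EFI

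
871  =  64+807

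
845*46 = 38870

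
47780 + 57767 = 105547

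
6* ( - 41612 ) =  - 249672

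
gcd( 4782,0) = 4782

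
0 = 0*28370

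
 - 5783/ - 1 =5783/1 = 5783.00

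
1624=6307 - 4683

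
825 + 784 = 1609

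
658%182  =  112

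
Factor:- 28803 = -3^1*9601^1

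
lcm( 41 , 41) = 41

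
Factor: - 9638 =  - 2^1*61^1*  79^1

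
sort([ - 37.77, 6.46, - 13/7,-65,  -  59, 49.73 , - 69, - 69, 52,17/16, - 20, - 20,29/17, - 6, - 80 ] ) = [ - 80 ,- 69, - 69, - 65, - 59, - 37.77,  -  20, - 20 , -6, - 13/7, 17/16,29/17,  6.46,49.73, 52] 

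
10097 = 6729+3368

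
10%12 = 10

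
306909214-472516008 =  - 165606794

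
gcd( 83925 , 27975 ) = 27975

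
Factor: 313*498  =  2^1*3^1 * 83^1 *313^1 = 155874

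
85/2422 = 85/2422= 0.04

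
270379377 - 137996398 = 132382979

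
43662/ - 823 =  - 43662/823 = - 53.05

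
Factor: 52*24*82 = 2^6*3^1*13^1*41^1 = 102336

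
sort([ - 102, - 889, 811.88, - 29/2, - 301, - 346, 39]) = [-889,  -  346,-301,  -  102, - 29/2,39, 811.88 ]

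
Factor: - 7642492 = - 2^2 * 11^1*13^1*31^1 *431^1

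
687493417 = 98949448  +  588543969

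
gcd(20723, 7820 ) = 391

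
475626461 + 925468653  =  1401095114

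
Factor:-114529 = -17^1*6737^1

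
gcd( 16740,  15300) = 180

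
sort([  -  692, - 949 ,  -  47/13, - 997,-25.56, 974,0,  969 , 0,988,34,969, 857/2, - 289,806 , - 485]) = [ - 997, - 949, - 692, - 485,-289 ,-25.56, - 47/13,  0,0,34,857/2 , 806,969,969,974,988]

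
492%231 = 30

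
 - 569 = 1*(- 569) 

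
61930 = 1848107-1786177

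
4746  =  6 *791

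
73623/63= 1168 + 13/21  =  1168.62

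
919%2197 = 919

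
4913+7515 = 12428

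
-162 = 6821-6983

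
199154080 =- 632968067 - -832122147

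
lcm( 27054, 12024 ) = 108216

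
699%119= 104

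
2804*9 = 25236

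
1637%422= 371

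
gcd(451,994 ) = 1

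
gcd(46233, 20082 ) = 3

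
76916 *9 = 692244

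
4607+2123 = 6730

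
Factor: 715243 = 715243^1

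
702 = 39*18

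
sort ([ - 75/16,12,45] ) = [ - 75/16, 12, 45]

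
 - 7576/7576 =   -  1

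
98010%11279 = 7778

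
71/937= 71/937= 0.08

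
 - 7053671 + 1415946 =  - 5637725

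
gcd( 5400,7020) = 540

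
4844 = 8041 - 3197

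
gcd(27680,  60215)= 5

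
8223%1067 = 754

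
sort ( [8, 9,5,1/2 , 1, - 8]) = [ - 8,  1/2,1,5,8, 9]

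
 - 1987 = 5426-7413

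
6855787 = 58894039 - 52038252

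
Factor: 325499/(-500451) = -3^(- 1 ) *7^ ( - 1 )* 17^1*41^1*467^1*23831^( - 1 ) 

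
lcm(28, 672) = 672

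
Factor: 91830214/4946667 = 2^1*3^( - 1 )*7^2*11^( - 1)*23^1*131^1*311^1 * 149899^(  -  1)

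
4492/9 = 4492/9  =  499.11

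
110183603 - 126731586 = -16547983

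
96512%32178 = 32156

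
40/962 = 20/481 = 0.04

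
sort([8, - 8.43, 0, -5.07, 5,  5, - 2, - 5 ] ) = [ - 8.43,- 5.07, - 5,-2, 0,5,5,8]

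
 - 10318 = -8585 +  - 1733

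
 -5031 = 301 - 5332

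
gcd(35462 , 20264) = 5066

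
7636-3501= 4135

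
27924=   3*9308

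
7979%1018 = 853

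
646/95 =6  +  4/5  =  6.80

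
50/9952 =25/4976 = 0.01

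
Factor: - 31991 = - 31991^1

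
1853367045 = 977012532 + 876354513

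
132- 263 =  - 131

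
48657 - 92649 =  - 43992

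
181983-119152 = 62831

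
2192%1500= 692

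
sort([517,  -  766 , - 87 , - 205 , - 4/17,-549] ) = [ - 766, - 549, - 205, - 87, - 4/17 , 517]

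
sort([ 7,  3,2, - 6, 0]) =[ - 6,0,2 , 3,7]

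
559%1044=559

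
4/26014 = 2/13007 = 0.00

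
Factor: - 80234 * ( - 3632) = 2^5 * 7^1*11^1*227^1*521^1 = 291409888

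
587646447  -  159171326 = 428475121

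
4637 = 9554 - 4917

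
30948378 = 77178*401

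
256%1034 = 256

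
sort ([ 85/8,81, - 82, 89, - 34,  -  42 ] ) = [ - 82, - 42, - 34,  85/8, 81, 89]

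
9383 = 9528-145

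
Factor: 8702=2^1* 19^1 * 229^1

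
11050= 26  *425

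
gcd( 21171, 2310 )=3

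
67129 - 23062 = 44067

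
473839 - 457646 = 16193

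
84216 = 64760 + 19456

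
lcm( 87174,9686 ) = 87174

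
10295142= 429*23998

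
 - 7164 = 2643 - 9807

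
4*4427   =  17708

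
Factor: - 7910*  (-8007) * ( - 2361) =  - 2^1*3^2*5^1*7^1*17^1*113^1*157^1 * 787^1 = -149534808570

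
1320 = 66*20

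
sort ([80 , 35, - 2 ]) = [ - 2,35, 80]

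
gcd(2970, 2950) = 10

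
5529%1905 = 1719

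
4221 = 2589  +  1632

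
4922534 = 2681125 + 2241409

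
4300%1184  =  748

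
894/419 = 894/419 = 2.13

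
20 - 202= - 182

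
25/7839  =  25/7839 = 0.00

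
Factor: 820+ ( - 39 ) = 11^1*71^1 = 781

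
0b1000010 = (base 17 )3F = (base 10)66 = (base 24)2i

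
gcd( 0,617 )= 617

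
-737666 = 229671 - 967337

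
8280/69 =120 = 120.00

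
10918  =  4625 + 6293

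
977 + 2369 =3346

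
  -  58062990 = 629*(-92310 ) 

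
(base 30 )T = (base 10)29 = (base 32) T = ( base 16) 1D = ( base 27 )12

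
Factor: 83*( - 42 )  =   - 2^1 * 3^1*7^1*83^1=-3486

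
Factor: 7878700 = 2^2*5^2*78787^1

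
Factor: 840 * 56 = 2^6*3^1*5^1*7^2  =  47040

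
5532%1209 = 696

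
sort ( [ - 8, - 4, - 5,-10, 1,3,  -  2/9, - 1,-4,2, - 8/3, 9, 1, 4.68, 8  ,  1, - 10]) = [- 10, -10, - 8,-5, - 4, - 4,-8/3, - 1,-2/9, 1,  1, 1, 2, 3,4.68,8, 9]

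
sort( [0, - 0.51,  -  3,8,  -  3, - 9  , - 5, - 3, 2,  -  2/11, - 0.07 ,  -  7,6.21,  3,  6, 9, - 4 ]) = [ - 9, - 7, - 5 , - 4, - 3, - 3, - 3, - 0.51,-2/11, - 0.07,0  ,  2,3,6, 6.21,  8,9]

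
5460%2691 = 78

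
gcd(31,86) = 1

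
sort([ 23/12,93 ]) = [ 23/12, 93 ] 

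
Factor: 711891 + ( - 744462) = -3^2*7^1*11^1*47^1 = - 32571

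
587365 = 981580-394215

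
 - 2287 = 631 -2918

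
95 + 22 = 117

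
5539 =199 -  - 5340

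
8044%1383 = 1129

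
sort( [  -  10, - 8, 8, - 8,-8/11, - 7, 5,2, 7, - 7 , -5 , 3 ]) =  [ - 10, - 8,-8,- 7, - 7,  -  5, - 8/11, 2, 3, 5,7, 8 ]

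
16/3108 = 4/777 = 0.01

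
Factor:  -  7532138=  - 2^1 *43^1*87583^1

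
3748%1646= 456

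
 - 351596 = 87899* ( -4 )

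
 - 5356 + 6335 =979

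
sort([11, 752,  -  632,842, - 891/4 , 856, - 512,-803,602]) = [ - 803,-632,-512,-891/4, 11,602,752,842, 856] 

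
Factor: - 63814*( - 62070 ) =3960934980 = 2^2*3^1*5^1* 2069^1*31907^1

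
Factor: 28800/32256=25/28  =  2^( - 2 )*5^2* 7^(-1 )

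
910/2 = 455 = 455.00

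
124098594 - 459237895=-335139301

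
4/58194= 2/29097= 0.00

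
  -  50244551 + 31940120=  - 18304431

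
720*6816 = 4907520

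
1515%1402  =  113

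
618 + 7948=8566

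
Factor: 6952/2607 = 2^3*3^ (-1 )  =  8/3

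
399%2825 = 399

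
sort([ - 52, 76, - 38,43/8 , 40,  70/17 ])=[ - 52, - 38, 70/17, 43/8, 40,76]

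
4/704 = 1/176 = 0.01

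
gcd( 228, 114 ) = 114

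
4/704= 1/176 = 0.01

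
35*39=1365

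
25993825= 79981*325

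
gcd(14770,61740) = 70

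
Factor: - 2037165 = -3^1*5^1*13^1*31^1*337^1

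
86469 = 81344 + 5125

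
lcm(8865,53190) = 53190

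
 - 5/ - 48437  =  5/48437 = 0.00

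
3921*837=3281877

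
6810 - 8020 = - 1210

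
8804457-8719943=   84514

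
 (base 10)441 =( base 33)dc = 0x1B9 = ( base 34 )cx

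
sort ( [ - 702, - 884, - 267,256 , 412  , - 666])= [ - 884, - 702, - 666, - 267,256 , 412 ]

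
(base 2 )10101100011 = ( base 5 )21004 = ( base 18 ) 44B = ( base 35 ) 14E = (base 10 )1379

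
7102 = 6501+601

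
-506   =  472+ - 978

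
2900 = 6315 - 3415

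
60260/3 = 20086+2/3= 20086.67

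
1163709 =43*27063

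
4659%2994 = 1665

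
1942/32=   971/16 = 60.69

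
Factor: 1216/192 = 19/3 = 3^( - 1 )*19^1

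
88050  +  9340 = 97390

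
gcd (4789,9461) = 1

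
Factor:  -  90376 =  -  2^3*11^1*13^1*79^1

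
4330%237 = 64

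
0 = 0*52696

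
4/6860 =1/1715=   0.00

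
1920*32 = 61440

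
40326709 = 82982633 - 42655924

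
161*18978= 3055458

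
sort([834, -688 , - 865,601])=[ - 865, -688, 601, 834 ] 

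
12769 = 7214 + 5555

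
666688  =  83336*8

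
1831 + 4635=6466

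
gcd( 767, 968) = 1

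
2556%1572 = 984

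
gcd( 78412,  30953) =1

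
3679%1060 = 499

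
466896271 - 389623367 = 77272904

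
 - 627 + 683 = 56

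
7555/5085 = 1511/1017  =  1.49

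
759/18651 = 253/6217= 0.04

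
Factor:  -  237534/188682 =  - 671/533 = - 11^1*13^ ( - 1)*41^( - 1)*61^1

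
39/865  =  39/865  =  0.05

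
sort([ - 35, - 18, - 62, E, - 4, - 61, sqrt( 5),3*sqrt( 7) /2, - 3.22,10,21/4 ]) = [ - 62, - 61, -35,-18, - 4,-3.22,sqrt(5),E,3 * sqrt( 7 ) /2,21/4,10]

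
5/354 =5/354 =0.01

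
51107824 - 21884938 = 29222886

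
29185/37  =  788 + 29/37 = 788.78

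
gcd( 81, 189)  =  27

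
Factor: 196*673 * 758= 2^3*7^2*379^1 * 673^1 = 99986264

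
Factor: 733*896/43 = 656768/43 =2^7 * 7^1* 43^(-1 )*733^1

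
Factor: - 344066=-2^1*71^1*2423^1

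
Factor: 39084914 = 2^1 * 11^1 * 1776587^1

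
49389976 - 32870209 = 16519767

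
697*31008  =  21612576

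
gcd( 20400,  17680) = 1360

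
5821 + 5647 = 11468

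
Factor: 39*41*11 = 3^1 * 11^1*13^1 * 41^1 = 17589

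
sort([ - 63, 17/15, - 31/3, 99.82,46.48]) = [ - 63, - 31/3, 17/15,46.48,  99.82 ]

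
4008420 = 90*44538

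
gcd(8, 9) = 1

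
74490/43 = 74490/43 = 1732.33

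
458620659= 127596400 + 331024259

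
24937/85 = 24937/85 =293.38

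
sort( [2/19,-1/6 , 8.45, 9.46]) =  [-1/6 , 2/19, 8.45,  9.46] 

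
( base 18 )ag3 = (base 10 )3531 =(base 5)103111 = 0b110111001011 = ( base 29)45M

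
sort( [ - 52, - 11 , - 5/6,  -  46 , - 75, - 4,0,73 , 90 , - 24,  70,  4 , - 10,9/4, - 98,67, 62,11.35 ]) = [ - 98 , - 75, - 52, -46, - 24, - 11, - 10, - 4, -5/6,0, 9/4 , 4, 11.35, 62, 67,70, 73, 90]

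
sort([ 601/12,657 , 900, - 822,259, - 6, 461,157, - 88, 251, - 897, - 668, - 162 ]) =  [- 897, - 822, - 668, -162, - 88 , - 6,601/12,157,251,259, 461, 657, 900] 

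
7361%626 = 475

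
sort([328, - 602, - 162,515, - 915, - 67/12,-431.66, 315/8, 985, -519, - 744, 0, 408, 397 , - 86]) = [ -915, - 744, - 602,- 519,-431.66,-162,-86 , - 67/12, 0,315/8, 328,  397, 408, 515,985]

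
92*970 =89240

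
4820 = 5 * 964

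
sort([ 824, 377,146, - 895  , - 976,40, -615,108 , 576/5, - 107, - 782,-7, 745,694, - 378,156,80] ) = [ - 976,-895, - 782, - 615,-378, - 107, - 7, 40,80, 108,576/5,  146, 156, 377,694,745, 824 ]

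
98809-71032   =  27777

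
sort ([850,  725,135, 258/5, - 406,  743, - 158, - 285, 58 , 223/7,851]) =[  -  406, - 285, - 158,223/7,  258/5,58,  135, 725,743, 850,  851]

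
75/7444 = 75/7444= 0.01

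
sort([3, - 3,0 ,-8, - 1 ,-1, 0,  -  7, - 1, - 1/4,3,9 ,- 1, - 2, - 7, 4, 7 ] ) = [  -  8, - 7, - 7,  -  3,-2,-1,  -  1 ,-1, -1,-1/4,0 , 0,3,  3, 4, 7,9] 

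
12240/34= 360 = 360.00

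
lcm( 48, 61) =2928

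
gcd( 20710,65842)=2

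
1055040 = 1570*672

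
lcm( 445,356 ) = 1780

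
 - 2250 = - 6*375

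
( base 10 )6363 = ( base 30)723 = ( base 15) 1D43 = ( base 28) 837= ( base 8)14333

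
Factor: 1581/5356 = 2^ ( - 2)*3^1*13^(  -  1)*17^1 * 31^1*103^ (- 1) 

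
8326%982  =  470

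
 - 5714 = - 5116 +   -  598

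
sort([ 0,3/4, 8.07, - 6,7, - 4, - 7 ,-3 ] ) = [  -  7, - 6,  -  4, - 3, 0,3/4 , 7,8.07 ]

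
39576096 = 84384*469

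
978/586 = 489/293 = 1.67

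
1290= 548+742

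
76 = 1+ 75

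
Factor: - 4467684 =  - 2^2*3^1 * 13^2 * 2203^1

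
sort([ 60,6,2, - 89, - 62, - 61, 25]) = [ - 89, - 62, -61,2,6, 25,  60 ]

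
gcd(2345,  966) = 7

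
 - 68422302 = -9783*6994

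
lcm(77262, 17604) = 1390716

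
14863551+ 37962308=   52825859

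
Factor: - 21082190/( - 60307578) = 3^(-4)*5^1 * 239^1*8821^1 * 372269^( - 1) = 10541095/30153789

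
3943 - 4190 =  - 247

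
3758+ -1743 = 2015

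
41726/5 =41726/5 = 8345.20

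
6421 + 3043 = 9464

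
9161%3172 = 2817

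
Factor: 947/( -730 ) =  -2^( - 1)*5^ ( - 1)*73^( - 1)*947^1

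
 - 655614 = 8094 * ( - 81) 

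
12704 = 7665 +5039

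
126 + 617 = 743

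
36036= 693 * 52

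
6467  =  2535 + 3932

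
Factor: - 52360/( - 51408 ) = 55/54 = 2^( - 1 ) * 3^( - 3 )* 5^1* 11^1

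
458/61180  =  229/30590 = 0.01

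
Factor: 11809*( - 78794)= -2^1*7^2 * 241^1 * 39397^1 = - 930478346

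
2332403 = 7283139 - 4950736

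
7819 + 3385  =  11204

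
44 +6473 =6517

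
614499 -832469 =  - 217970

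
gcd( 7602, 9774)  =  1086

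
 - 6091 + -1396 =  - 7487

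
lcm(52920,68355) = 1640520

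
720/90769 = 720/90769 = 0.01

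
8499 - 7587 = 912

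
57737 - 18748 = 38989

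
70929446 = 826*85871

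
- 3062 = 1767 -4829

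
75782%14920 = 1182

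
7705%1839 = 349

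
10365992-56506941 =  - 46140949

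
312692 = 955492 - 642800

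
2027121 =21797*93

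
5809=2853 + 2956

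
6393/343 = 18 + 219/343 = 18.64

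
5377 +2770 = 8147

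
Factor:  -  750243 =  - 3^1 * 13^1*19237^1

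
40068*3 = 120204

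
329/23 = 14 + 7/23 = 14.30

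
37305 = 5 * 7461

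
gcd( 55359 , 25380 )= 9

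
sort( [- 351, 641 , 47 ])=[ -351, 47,641]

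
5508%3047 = 2461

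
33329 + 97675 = 131004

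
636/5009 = 636/5009 = 0.13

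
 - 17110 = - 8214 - 8896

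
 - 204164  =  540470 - 744634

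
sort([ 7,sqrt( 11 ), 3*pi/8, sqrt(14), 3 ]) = [ 3*pi/8, 3, sqrt( 11 ), sqrt( 14 ), 7 ]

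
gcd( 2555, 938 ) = 7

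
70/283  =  70/283 = 0.25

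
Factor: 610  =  2^1*5^1 * 61^1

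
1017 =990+27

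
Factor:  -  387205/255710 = - 2^( - 1 )*23^1*37^1 * 281^( - 1 ) = - 851/562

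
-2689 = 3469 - 6158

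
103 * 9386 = 966758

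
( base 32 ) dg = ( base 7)1155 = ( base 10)432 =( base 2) 110110000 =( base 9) 530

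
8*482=3856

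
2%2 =0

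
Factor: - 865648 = -2^4*7^1*59^1*131^1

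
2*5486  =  10972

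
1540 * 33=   50820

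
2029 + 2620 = 4649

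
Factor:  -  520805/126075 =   -  3^ (- 1)*5^(-1 )*41^ ( - 2)*104161^1 = -104161/25215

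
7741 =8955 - 1214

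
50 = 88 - 38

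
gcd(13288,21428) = 44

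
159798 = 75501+84297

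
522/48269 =522/48269= 0.01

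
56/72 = 7/9 = 0.78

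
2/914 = 1/457  =  0.00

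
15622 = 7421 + 8201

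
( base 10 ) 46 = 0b101110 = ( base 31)1F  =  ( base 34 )1C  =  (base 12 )3a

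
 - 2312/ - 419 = 2312/419 = 5.52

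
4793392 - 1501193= 3292199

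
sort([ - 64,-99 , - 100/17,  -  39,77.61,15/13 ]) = [ - 99,- 64, - 39, - 100/17 , 15/13,77.61 ] 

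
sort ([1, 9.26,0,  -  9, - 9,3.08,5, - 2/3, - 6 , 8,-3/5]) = [ -9,- 9, - 6, - 2/3,- 3/5,0,1,3.08, 5,8,9.26 ]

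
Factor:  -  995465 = - 5^1 * 89^1 *2237^1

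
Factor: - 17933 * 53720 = - 2^3 *5^1 * 17^1*79^2*227^1 = -963360760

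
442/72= 221/36 = 6.14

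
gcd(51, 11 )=1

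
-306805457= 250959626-557765083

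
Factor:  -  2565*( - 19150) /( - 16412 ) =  - 2^(-1)*3^3*5^3*11^(- 1 )*19^1 *373^( - 1)*383^1 = - 24559875/8206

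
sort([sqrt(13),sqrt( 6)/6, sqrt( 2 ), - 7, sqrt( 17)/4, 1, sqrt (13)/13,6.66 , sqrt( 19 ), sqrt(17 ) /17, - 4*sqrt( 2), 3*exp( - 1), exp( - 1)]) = [ - 7, - 4*sqrt(2), sqrt( 17)/17, sqrt(13)/13, exp( - 1),sqrt(6)/6, 1,  sqrt(17 )/4,  3*exp( - 1 ), sqrt( 2 ),  sqrt( 13),sqrt( 19), 6.66 ]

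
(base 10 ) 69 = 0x45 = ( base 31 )27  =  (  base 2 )1000101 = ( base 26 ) 2h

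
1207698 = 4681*258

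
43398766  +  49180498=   92579264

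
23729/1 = 23729 = 23729.00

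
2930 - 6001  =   - 3071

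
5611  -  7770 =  -2159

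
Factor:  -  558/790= - 3^2*5^( - 1 )*31^1*79^( - 1)= - 279/395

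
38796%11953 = 2937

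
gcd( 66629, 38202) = 1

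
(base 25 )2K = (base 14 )50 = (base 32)26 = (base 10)70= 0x46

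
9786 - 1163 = 8623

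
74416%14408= 2376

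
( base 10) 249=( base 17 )EB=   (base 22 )b7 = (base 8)371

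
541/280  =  541/280 = 1.93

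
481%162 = 157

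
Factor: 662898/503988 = 110483/83998 = 2^(-1)*17^1*67^1 * 97^1*41999^( - 1)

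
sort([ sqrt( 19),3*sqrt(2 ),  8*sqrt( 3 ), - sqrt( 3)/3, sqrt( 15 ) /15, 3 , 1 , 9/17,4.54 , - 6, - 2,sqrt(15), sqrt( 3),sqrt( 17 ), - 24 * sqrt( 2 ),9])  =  [- 24*sqrt( 2 ),- 6,-2, - sqrt( 3)/3,  sqrt (15)/15 , 9/17,1, sqrt(3 ),3,sqrt( 15),sqrt(17 ),3*sqrt( 2 ),sqrt(19 ),  4.54, 9,8*sqrt( 3)] 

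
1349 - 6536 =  - 5187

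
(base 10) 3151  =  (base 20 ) 7hb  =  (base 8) 6117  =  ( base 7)12121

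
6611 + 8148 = 14759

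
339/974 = 339/974 = 0.35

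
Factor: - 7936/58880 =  - 31/230 = - 2^( - 1)*5^ ( - 1)*23^(  -  1 ) *31^1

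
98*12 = 1176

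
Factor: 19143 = 3^3*709^1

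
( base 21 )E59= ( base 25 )A1D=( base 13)2b29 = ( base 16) 1890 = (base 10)6288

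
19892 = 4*4973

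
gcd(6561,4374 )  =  2187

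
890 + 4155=5045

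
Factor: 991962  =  2^1 * 3^2*55109^1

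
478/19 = 25 + 3/19 = 25.16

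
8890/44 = 202 + 1/22 = 202.05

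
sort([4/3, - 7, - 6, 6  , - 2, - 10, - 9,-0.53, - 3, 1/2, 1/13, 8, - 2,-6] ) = [ - 10, - 9,- 7, - 6, - 6, - 3, -2, - 2, - 0.53,  1/13, 1/2, 4/3,6, 8 ] 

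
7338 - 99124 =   -  91786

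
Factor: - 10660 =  - 2^2 * 5^1*13^1*41^1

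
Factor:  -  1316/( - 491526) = 2^1*3^(-2 ) * 83^(-1 ) = 2/747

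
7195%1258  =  905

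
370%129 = 112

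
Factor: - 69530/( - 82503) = 2^1*3^( - 2)*5^1* 17^1 *89^( - 1)*103^ (-1)*409^1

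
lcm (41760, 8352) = 41760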